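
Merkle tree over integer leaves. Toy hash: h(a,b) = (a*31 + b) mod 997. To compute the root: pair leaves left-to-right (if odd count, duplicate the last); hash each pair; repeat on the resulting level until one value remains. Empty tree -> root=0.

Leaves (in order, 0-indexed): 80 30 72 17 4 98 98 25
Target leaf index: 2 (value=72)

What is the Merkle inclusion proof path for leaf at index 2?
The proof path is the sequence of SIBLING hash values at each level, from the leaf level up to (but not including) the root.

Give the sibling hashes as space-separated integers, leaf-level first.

Answer: 17 516 972

Derivation:
L0 (leaves): [80, 30, 72, 17, 4, 98, 98, 25], target index=2
L1: h(80,30)=(80*31+30)%997=516 [pair 0] h(72,17)=(72*31+17)%997=255 [pair 1] h(4,98)=(4*31+98)%997=222 [pair 2] h(98,25)=(98*31+25)%997=72 [pair 3] -> [516, 255, 222, 72]
  Sibling for proof at L0: 17
L2: h(516,255)=(516*31+255)%997=299 [pair 0] h(222,72)=(222*31+72)%997=972 [pair 1] -> [299, 972]
  Sibling for proof at L1: 516
L3: h(299,972)=(299*31+972)%997=271 [pair 0] -> [271]
  Sibling for proof at L2: 972
Root: 271
Proof path (sibling hashes from leaf to root): [17, 516, 972]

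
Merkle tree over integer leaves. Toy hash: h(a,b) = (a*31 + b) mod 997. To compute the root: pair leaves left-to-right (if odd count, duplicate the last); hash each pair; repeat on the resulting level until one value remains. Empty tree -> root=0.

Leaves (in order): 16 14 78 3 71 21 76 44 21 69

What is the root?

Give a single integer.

L0: [16, 14, 78, 3, 71, 21, 76, 44, 21, 69]
L1: h(16,14)=(16*31+14)%997=510 h(78,3)=(78*31+3)%997=427 h(71,21)=(71*31+21)%997=228 h(76,44)=(76*31+44)%997=406 h(21,69)=(21*31+69)%997=720 -> [510, 427, 228, 406, 720]
L2: h(510,427)=(510*31+427)%997=285 h(228,406)=(228*31+406)%997=495 h(720,720)=(720*31+720)%997=109 -> [285, 495, 109]
L3: h(285,495)=(285*31+495)%997=357 h(109,109)=(109*31+109)%997=497 -> [357, 497]
L4: h(357,497)=(357*31+497)%997=597 -> [597]

Answer: 597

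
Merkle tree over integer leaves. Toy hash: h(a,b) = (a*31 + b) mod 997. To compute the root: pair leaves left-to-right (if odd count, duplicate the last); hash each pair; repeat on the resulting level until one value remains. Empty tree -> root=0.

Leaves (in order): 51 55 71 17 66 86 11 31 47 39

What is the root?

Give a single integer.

Answer: 737

Derivation:
L0: [51, 55, 71, 17, 66, 86, 11, 31, 47, 39]
L1: h(51,55)=(51*31+55)%997=639 h(71,17)=(71*31+17)%997=224 h(66,86)=(66*31+86)%997=138 h(11,31)=(11*31+31)%997=372 h(47,39)=(47*31+39)%997=499 -> [639, 224, 138, 372, 499]
L2: h(639,224)=(639*31+224)%997=93 h(138,372)=(138*31+372)%997=662 h(499,499)=(499*31+499)%997=16 -> [93, 662, 16]
L3: h(93,662)=(93*31+662)%997=554 h(16,16)=(16*31+16)%997=512 -> [554, 512]
L4: h(554,512)=(554*31+512)%997=737 -> [737]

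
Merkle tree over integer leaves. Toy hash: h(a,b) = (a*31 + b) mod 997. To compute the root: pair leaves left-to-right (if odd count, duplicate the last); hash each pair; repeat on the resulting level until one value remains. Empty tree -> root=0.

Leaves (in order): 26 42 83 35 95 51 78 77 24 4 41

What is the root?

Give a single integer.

Answer: 369

Derivation:
L0: [26, 42, 83, 35, 95, 51, 78, 77, 24, 4, 41]
L1: h(26,42)=(26*31+42)%997=848 h(83,35)=(83*31+35)%997=614 h(95,51)=(95*31+51)%997=5 h(78,77)=(78*31+77)%997=501 h(24,4)=(24*31+4)%997=748 h(41,41)=(41*31+41)%997=315 -> [848, 614, 5, 501, 748, 315]
L2: h(848,614)=(848*31+614)%997=980 h(5,501)=(5*31+501)%997=656 h(748,315)=(748*31+315)%997=572 -> [980, 656, 572]
L3: h(980,656)=(980*31+656)%997=129 h(572,572)=(572*31+572)%997=358 -> [129, 358]
L4: h(129,358)=(129*31+358)%997=369 -> [369]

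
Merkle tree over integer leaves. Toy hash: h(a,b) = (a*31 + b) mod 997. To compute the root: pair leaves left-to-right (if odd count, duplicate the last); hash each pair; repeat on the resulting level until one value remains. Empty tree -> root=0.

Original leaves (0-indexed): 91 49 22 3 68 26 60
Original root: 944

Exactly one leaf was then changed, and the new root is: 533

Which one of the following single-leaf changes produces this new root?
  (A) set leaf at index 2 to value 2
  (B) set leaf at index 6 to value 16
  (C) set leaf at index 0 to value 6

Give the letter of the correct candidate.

Answer: B

Derivation:
Original leaves: [91, 49, 22, 3, 68, 26, 60]
Target new root: 533
Try each candidate change and compute the resulting root:
Candidate A: set leaf[2] = 2 -> leaves = [91, 49, 2, 3, 68, 26, 60]
  L0: [91, 49, 2, 3, 68, 26, 60]
  L1: h(91,49)=(91*31+49)%997=876 h(2,3)=(2*31+3)%997=65 h(68,26)=(68*31+26)%997=140 h(60,60)=(60*31+60)%997=923 -> [876, 65, 140, 923]
  L2: h(876,65)=(876*31+65)%997=302 h(140,923)=(140*31+923)%997=278 -> [302, 278]
  L3: h(302,278)=(302*31+278)%997=667 -> [667]
  root = 667 != target 533
Candidate B: set leaf[6] = 16 -> leaves = [91, 49, 22, 3, 68, 26, 16]
  L0: [91, 49, 22, 3, 68, 26, 16]
  L1: h(91,49)=(91*31+49)%997=876 h(22,3)=(22*31+3)%997=685 h(68,26)=(68*31+26)%997=140 h(16,16)=(16*31+16)%997=512 -> [876, 685, 140, 512]
  L2: h(876,685)=(876*31+685)%997=922 h(140,512)=(140*31+512)%997=864 -> [922, 864]
  L3: h(922,864)=(922*31+864)%997=533 -> [533]
  root = 533 == target 533  ** MATCH **
Candidate C: set leaf[0] = 6 -> leaves = [6, 49, 22, 3, 68, 26, 60]
  L0: [6, 49, 22, 3, 68, 26, 60]
  L1: h(6,49)=(6*31+49)%997=235 h(22,3)=(22*31+3)%997=685 h(68,26)=(68*31+26)%997=140 h(60,60)=(60*31+60)%997=923 -> [235, 685, 140, 923]
  L2: h(235,685)=(235*31+685)%997=991 h(140,923)=(140*31+923)%997=278 -> [991, 278]
  L3: h(991,278)=(991*31+278)%997=92 -> [92]
  root = 92 != target 533
Candidate B produces the target root.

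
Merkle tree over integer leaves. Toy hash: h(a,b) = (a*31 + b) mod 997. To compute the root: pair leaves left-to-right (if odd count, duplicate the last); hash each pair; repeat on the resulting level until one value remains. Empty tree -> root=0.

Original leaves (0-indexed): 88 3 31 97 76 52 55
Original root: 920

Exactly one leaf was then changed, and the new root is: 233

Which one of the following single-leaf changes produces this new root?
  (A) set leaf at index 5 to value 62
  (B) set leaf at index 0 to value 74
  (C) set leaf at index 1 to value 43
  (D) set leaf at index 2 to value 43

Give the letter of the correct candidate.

Original leaves: [88, 3, 31, 97, 76, 52, 55]
Target new root: 233
Try each candidate change and compute the resulting root:
Candidate A: set leaf[5] = 62 -> leaves = [88, 3, 31, 97, 76, 62, 55]
  L0: [88, 3, 31, 97, 76, 62, 55]
  L1: h(88,3)=(88*31+3)%997=737 h(31,97)=(31*31+97)%997=61 h(76,62)=(76*31+62)%997=424 h(55,55)=(55*31+55)%997=763 -> [737, 61, 424, 763]
  L2: h(737,61)=(737*31+61)%997=974 h(424,763)=(424*31+763)%997=946 -> [974, 946]
  L3: h(974,946)=(974*31+946)%997=233 -> [233]
  root = 233 == target 233  ** MATCH **
Candidate B: set leaf[0] = 74 -> leaves = [74, 3, 31, 97, 76, 52, 55]
  L0: [74, 3, 31, 97, 76, 52, 55]
  L1: h(74,3)=(74*31+3)%997=303 h(31,97)=(31*31+97)%997=61 h(76,52)=(76*31+52)%997=414 h(55,55)=(55*31+55)%997=763 -> [303, 61, 414, 763]
  L2: h(303,61)=(303*31+61)%997=481 h(414,763)=(414*31+763)%997=636 -> [481, 636]
  L3: h(481,636)=(481*31+636)%997=592 -> [592]
  root = 592 != target 233
Candidate C: set leaf[1] = 43 -> leaves = [88, 43, 31, 97, 76, 52, 55]
  L0: [88, 43, 31, 97, 76, 52, 55]
  L1: h(88,43)=(88*31+43)%997=777 h(31,97)=(31*31+97)%997=61 h(76,52)=(76*31+52)%997=414 h(55,55)=(55*31+55)%997=763 -> [777, 61, 414, 763]
  L2: h(777,61)=(777*31+61)%997=220 h(414,763)=(414*31+763)%997=636 -> [220, 636]
  L3: h(220,636)=(220*31+636)%997=477 -> [477]
  root = 477 != target 233
Candidate D: set leaf[2] = 43 -> leaves = [88, 3, 43, 97, 76, 52, 55]
  L0: [88, 3, 43, 97, 76, 52, 55]
  L1: h(88,3)=(88*31+3)%997=737 h(43,97)=(43*31+97)%997=433 h(76,52)=(76*31+52)%997=414 h(55,55)=(55*31+55)%997=763 -> [737, 433, 414, 763]
  L2: h(737,433)=(737*31+433)%997=349 h(414,763)=(414*31+763)%997=636 -> [349, 636]
  L3: h(349,636)=(349*31+636)%997=488 -> [488]
  root = 488 != target 233
Candidate A produces the target root.

Answer: A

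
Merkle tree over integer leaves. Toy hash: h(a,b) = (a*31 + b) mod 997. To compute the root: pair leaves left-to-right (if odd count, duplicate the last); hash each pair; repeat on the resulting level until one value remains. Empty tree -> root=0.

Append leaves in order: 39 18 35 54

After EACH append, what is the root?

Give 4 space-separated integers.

After append 39 (leaves=[39]):
  L0: [39]
  root=39
After append 18 (leaves=[39, 18]):
  L0: [39, 18]
  L1: h(39,18)=(39*31+18)%997=230 -> [230]
  root=230
After append 35 (leaves=[39, 18, 35]):
  L0: [39, 18, 35]
  L1: h(39,18)=(39*31+18)%997=230 h(35,35)=(35*31+35)%997=123 -> [230, 123]
  L2: h(230,123)=(230*31+123)%997=274 -> [274]
  root=274
After append 54 (leaves=[39, 18, 35, 54]):
  L0: [39, 18, 35, 54]
  L1: h(39,18)=(39*31+18)%997=230 h(35,54)=(35*31+54)%997=142 -> [230, 142]
  L2: h(230,142)=(230*31+142)%997=293 -> [293]
  root=293

Answer: 39 230 274 293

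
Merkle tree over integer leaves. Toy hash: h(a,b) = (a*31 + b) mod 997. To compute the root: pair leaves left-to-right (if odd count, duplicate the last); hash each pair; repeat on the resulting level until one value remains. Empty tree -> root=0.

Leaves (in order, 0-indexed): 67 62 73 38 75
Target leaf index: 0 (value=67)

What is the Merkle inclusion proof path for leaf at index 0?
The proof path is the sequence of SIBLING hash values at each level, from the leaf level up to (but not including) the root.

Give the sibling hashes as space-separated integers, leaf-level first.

L0 (leaves): [67, 62, 73, 38, 75], target index=0
L1: h(67,62)=(67*31+62)%997=145 [pair 0] h(73,38)=(73*31+38)%997=307 [pair 1] h(75,75)=(75*31+75)%997=406 [pair 2] -> [145, 307, 406]
  Sibling for proof at L0: 62
L2: h(145,307)=(145*31+307)%997=814 [pair 0] h(406,406)=(406*31+406)%997=31 [pair 1] -> [814, 31]
  Sibling for proof at L1: 307
L3: h(814,31)=(814*31+31)%997=340 [pair 0] -> [340]
  Sibling for proof at L2: 31
Root: 340
Proof path (sibling hashes from leaf to root): [62, 307, 31]

Answer: 62 307 31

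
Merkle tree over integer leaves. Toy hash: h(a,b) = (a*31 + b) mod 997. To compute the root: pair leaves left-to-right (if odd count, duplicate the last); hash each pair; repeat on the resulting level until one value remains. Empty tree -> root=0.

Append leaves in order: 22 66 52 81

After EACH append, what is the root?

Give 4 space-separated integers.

After append 22 (leaves=[22]):
  L0: [22]
  root=22
After append 66 (leaves=[22, 66]):
  L0: [22, 66]
  L1: h(22,66)=(22*31+66)%997=748 -> [748]
  root=748
After append 52 (leaves=[22, 66, 52]):
  L0: [22, 66, 52]
  L1: h(22,66)=(22*31+66)%997=748 h(52,52)=(52*31+52)%997=667 -> [748, 667]
  L2: h(748,667)=(748*31+667)%997=924 -> [924]
  root=924
After append 81 (leaves=[22, 66, 52, 81]):
  L0: [22, 66, 52, 81]
  L1: h(22,66)=(22*31+66)%997=748 h(52,81)=(52*31+81)%997=696 -> [748, 696]
  L2: h(748,696)=(748*31+696)%997=953 -> [953]
  root=953

Answer: 22 748 924 953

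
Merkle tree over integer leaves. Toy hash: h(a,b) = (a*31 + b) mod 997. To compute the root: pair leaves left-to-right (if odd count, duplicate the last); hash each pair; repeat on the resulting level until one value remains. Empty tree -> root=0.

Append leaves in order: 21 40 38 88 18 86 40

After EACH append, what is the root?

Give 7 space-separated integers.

After append 21 (leaves=[21]):
  L0: [21]
  root=21
After append 40 (leaves=[21, 40]):
  L0: [21, 40]
  L1: h(21,40)=(21*31+40)%997=691 -> [691]
  root=691
After append 38 (leaves=[21, 40, 38]):
  L0: [21, 40, 38]
  L1: h(21,40)=(21*31+40)%997=691 h(38,38)=(38*31+38)%997=219 -> [691, 219]
  L2: h(691,219)=(691*31+219)%997=703 -> [703]
  root=703
After append 88 (leaves=[21, 40, 38, 88]):
  L0: [21, 40, 38, 88]
  L1: h(21,40)=(21*31+40)%997=691 h(38,88)=(38*31+88)%997=269 -> [691, 269]
  L2: h(691,269)=(691*31+269)%997=753 -> [753]
  root=753
After append 18 (leaves=[21, 40, 38, 88, 18]):
  L0: [21, 40, 38, 88, 18]
  L1: h(21,40)=(21*31+40)%997=691 h(38,88)=(38*31+88)%997=269 h(18,18)=(18*31+18)%997=576 -> [691, 269, 576]
  L2: h(691,269)=(691*31+269)%997=753 h(576,576)=(576*31+576)%997=486 -> [753, 486]
  L3: h(753,486)=(753*31+486)%997=898 -> [898]
  root=898
After append 86 (leaves=[21, 40, 38, 88, 18, 86]):
  L0: [21, 40, 38, 88, 18, 86]
  L1: h(21,40)=(21*31+40)%997=691 h(38,88)=(38*31+88)%997=269 h(18,86)=(18*31+86)%997=644 -> [691, 269, 644]
  L2: h(691,269)=(691*31+269)%997=753 h(644,644)=(644*31+644)%997=668 -> [753, 668]
  L3: h(753,668)=(753*31+668)%997=83 -> [83]
  root=83
After append 40 (leaves=[21, 40, 38, 88, 18, 86, 40]):
  L0: [21, 40, 38, 88, 18, 86, 40]
  L1: h(21,40)=(21*31+40)%997=691 h(38,88)=(38*31+88)%997=269 h(18,86)=(18*31+86)%997=644 h(40,40)=(40*31+40)%997=283 -> [691, 269, 644, 283]
  L2: h(691,269)=(691*31+269)%997=753 h(644,283)=(644*31+283)%997=307 -> [753, 307]
  L3: h(753,307)=(753*31+307)%997=719 -> [719]
  root=719

Answer: 21 691 703 753 898 83 719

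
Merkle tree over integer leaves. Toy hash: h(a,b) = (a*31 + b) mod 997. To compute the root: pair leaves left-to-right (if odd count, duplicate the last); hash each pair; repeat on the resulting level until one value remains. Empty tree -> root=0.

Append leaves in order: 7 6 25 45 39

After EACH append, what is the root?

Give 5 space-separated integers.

After append 7 (leaves=[7]):
  L0: [7]
  root=7
After append 6 (leaves=[7, 6]):
  L0: [7, 6]
  L1: h(7,6)=(7*31+6)%997=223 -> [223]
  root=223
After append 25 (leaves=[7, 6, 25]):
  L0: [7, 6, 25]
  L1: h(7,6)=(7*31+6)%997=223 h(25,25)=(25*31+25)%997=800 -> [223, 800]
  L2: h(223,800)=(223*31+800)%997=734 -> [734]
  root=734
After append 45 (leaves=[7, 6, 25, 45]):
  L0: [7, 6, 25, 45]
  L1: h(7,6)=(7*31+6)%997=223 h(25,45)=(25*31+45)%997=820 -> [223, 820]
  L2: h(223,820)=(223*31+820)%997=754 -> [754]
  root=754
After append 39 (leaves=[7, 6, 25, 45, 39]):
  L0: [7, 6, 25, 45, 39]
  L1: h(7,6)=(7*31+6)%997=223 h(25,45)=(25*31+45)%997=820 h(39,39)=(39*31+39)%997=251 -> [223, 820, 251]
  L2: h(223,820)=(223*31+820)%997=754 h(251,251)=(251*31+251)%997=56 -> [754, 56]
  L3: h(754,56)=(754*31+56)%997=499 -> [499]
  root=499

Answer: 7 223 734 754 499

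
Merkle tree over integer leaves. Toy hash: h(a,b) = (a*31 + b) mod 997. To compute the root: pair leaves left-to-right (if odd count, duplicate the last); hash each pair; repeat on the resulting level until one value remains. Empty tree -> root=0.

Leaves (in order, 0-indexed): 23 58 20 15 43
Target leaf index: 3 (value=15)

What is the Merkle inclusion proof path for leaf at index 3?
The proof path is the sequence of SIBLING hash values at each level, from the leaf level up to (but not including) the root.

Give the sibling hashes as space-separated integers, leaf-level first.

Answer: 20 771 164

Derivation:
L0 (leaves): [23, 58, 20, 15, 43], target index=3
L1: h(23,58)=(23*31+58)%997=771 [pair 0] h(20,15)=(20*31+15)%997=635 [pair 1] h(43,43)=(43*31+43)%997=379 [pair 2] -> [771, 635, 379]
  Sibling for proof at L0: 20
L2: h(771,635)=(771*31+635)%997=608 [pair 0] h(379,379)=(379*31+379)%997=164 [pair 1] -> [608, 164]
  Sibling for proof at L1: 771
L3: h(608,164)=(608*31+164)%997=69 [pair 0] -> [69]
  Sibling for proof at L2: 164
Root: 69
Proof path (sibling hashes from leaf to root): [20, 771, 164]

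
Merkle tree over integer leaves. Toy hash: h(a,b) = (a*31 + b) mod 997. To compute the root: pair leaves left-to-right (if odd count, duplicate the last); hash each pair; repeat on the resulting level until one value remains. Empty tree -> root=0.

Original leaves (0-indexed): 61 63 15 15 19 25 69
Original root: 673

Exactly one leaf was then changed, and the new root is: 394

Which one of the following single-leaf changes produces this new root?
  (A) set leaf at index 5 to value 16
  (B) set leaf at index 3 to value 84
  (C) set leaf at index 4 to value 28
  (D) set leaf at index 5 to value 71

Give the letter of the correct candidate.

Original leaves: [61, 63, 15, 15, 19, 25, 69]
Target new root: 394
Try each candidate change and compute the resulting root:
Candidate A: set leaf[5] = 16 -> leaves = [61, 63, 15, 15, 19, 16, 69]
  L0: [61, 63, 15, 15, 19, 16, 69]
  L1: h(61,63)=(61*31+63)%997=957 h(15,15)=(15*31+15)%997=480 h(19,16)=(19*31+16)%997=605 h(69,69)=(69*31+69)%997=214 -> [957, 480, 605, 214]
  L2: h(957,480)=(957*31+480)%997=237 h(605,214)=(605*31+214)%997=26 -> [237, 26]
  L3: h(237,26)=(237*31+26)%997=394 -> [394]
  root = 394 == target 394  ** MATCH **
Candidate B: set leaf[3] = 84 -> leaves = [61, 63, 15, 84, 19, 25, 69]
  L0: [61, 63, 15, 84, 19, 25, 69]
  L1: h(61,63)=(61*31+63)%997=957 h(15,84)=(15*31+84)%997=549 h(19,25)=(19*31+25)%997=614 h(69,69)=(69*31+69)%997=214 -> [957, 549, 614, 214]
  L2: h(957,549)=(957*31+549)%997=306 h(614,214)=(614*31+214)%997=305 -> [306, 305]
  L3: h(306,305)=(306*31+305)%997=818 -> [818]
  root = 818 != target 394
Candidate C: set leaf[4] = 28 -> leaves = [61, 63, 15, 15, 28, 25, 69]
  L0: [61, 63, 15, 15, 28, 25, 69]
  L1: h(61,63)=(61*31+63)%997=957 h(15,15)=(15*31+15)%997=480 h(28,25)=(28*31+25)%997=893 h(69,69)=(69*31+69)%997=214 -> [957, 480, 893, 214]
  L2: h(957,480)=(957*31+480)%997=237 h(893,214)=(893*31+214)%997=978 -> [237, 978]
  L3: h(237,978)=(237*31+978)%997=349 -> [349]
  root = 349 != target 394
Candidate D: set leaf[5] = 71 -> leaves = [61, 63, 15, 15, 19, 71, 69]
  L0: [61, 63, 15, 15, 19, 71, 69]
  L1: h(61,63)=(61*31+63)%997=957 h(15,15)=(15*31+15)%997=480 h(19,71)=(19*31+71)%997=660 h(69,69)=(69*31+69)%997=214 -> [957, 480, 660, 214]
  L2: h(957,480)=(957*31+480)%997=237 h(660,214)=(660*31+214)%997=734 -> [237, 734]
  L3: h(237,734)=(237*31+734)%997=105 -> [105]
  root = 105 != target 394
Candidate A produces the target root.

Answer: A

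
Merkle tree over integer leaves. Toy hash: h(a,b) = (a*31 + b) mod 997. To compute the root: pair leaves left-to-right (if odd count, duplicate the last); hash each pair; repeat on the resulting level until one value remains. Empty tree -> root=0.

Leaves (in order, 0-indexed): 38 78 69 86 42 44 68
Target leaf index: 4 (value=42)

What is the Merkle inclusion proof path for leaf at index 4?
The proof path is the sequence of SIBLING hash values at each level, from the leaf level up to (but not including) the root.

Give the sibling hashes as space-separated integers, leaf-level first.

L0 (leaves): [38, 78, 69, 86, 42, 44, 68], target index=4
L1: h(38,78)=(38*31+78)%997=259 [pair 0] h(69,86)=(69*31+86)%997=231 [pair 1] h(42,44)=(42*31+44)%997=349 [pair 2] h(68,68)=(68*31+68)%997=182 [pair 3] -> [259, 231, 349, 182]
  Sibling for proof at L0: 44
L2: h(259,231)=(259*31+231)%997=284 [pair 0] h(349,182)=(349*31+182)%997=34 [pair 1] -> [284, 34]
  Sibling for proof at L1: 182
L3: h(284,34)=(284*31+34)%997=862 [pair 0] -> [862]
  Sibling for proof at L2: 284
Root: 862
Proof path (sibling hashes from leaf to root): [44, 182, 284]

Answer: 44 182 284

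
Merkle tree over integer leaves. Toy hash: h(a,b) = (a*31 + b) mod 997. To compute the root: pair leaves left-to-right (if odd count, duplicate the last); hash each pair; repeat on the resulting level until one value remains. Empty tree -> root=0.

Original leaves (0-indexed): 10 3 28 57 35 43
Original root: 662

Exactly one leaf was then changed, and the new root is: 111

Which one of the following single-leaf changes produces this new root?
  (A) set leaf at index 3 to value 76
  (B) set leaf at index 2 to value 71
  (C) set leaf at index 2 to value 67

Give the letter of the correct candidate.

Answer: B

Derivation:
Original leaves: [10, 3, 28, 57, 35, 43]
Target new root: 111
Try each candidate change and compute the resulting root:
Candidate A: set leaf[3] = 76 -> leaves = [10, 3, 28, 76, 35, 43]
  L0: [10, 3, 28, 76, 35, 43]
  L1: h(10,3)=(10*31+3)%997=313 h(28,76)=(28*31+76)%997=944 h(35,43)=(35*31+43)%997=131 -> [313, 944, 131]
  L2: h(313,944)=(313*31+944)%997=677 h(131,131)=(131*31+131)%997=204 -> [677, 204]
  L3: h(677,204)=(677*31+204)%997=254 -> [254]
  root = 254 != target 111
Candidate B: set leaf[2] = 71 -> leaves = [10, 3, 71, 57, 35, 43]
  L0: [10, 3, 71, 57, 35, 43]
  L1: h(10,3)=(10*31+3)%997=313 h(71,57)=(71*31+57)%997=264 h(35,43)=(35*31+43)%997=131 -> [313, 264, 131]
  L2: h(313,264)=(313*31+264)%997=994 h(131,131)=(131*31+131)%997=204 -> [994, 204]
  L3: h(994,204)=(994*31+204)%997=111 -> [111]
  root = 111 == target 111  ** MATCH **
Candidate C: set leaf[2] = 67 -> leaves = [10, 3, 67, 57, 35, 43]
  L0: [10, 3, 67, 57, 35, 43]
  L1: h(10,3)=(10*31+3)%997=313 h(67,57)=(67*31+57)%997=140 h(35,43)=(35*31+43)%997=131 -> [313, 140, 131]
  L2: h(313,140)=(313*31+140)%997=870 h(131,131)=(131*31+131)%997=204 -> [870, 204]
  L3: h(870,204)=(870*31+204)%997=255 -> [255]
  root = 255 != target 111
Candidate B produces the target root.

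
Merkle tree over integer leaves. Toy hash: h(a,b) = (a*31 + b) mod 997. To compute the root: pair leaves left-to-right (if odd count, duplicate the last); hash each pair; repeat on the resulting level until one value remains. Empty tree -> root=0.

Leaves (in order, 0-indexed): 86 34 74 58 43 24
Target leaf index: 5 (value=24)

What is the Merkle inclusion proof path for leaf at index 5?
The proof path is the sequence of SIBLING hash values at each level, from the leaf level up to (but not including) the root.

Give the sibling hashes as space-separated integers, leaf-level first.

L0 (leaves): [86, 34, 74, 58, 43, 24], target index=5
L1: h(86,34)=(86*31+34)%997=706 [pair 0] h(74,58)=(74*31+58)%997=358 [pair 1] h(43,24)=(43*31+24)%997=360 [pair 2] -> [706, 358, 360]
  Sibling for proof at L0: 43
L2: h(706,358)=(706*31+358)%997=310 [pair 0] h(360,360)=(360*31+360)%997=553 [pair 1] -> [310, 553]
  Sibling for proof at L1: 360
L3: h(310,553)=(310*31+553)%997=193 [pair 0] -> [193]
  Sibling for proof at L2: 310
Root: 193
Proof path (sibling hashes from leaf to root): [43, 360, 310]

Answer: 43 360 310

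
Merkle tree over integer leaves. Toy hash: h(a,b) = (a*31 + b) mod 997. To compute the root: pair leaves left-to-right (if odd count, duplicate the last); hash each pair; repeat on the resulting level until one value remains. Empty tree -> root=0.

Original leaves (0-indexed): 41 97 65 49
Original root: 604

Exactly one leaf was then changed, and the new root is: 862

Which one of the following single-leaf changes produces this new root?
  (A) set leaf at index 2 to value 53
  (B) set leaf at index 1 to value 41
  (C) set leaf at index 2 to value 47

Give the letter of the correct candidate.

Answer: B

Derivation:
Original leaves: [41, 97, 65, 49]
Target new root: 862
Try each candidate change and compute the resulting root:
Candidate A: set leaf[2] = 53 -> leaves = [41, 97, 53, 49]
  L0: [41, 97, 53, 49]
  L1: h(41,97)=(41*31+97)%997=371 h(53,49)=(53*31+49)%997=695 -> [371, 695]
  L2: h(371,695)=(371*31+695)%997=232 -> [232]
  root = 232 != target 862
Candidate B: set leaf[1] = 41 -> leaves = [41, 41, 65, 49]
  L0: [41, 41, 65, 49]
  L1: h(41,41)=(41*31+41)%997=315 h(65,49)=(65*31+49)%997=70 -> [315, 70]
  L2: h(315,70)=(315*31+70)%997=862 -> [862]
  root = 862 == target 862  ** MATCH **
Candidate C: set leaf[2] = 47 -> leaves = [41, 97, 47, 49]
  L0: [41, 97, 47, 49]
  L1: h(41,97)=(41*31+97)%997=371 h(47,49)=(47*31+49)%997=509 -> [371, 509]
  L2: h(371,509)=(371*31+509)%997=46 -> [46]
  root = 46 != target 862
Candidate B produces the target root.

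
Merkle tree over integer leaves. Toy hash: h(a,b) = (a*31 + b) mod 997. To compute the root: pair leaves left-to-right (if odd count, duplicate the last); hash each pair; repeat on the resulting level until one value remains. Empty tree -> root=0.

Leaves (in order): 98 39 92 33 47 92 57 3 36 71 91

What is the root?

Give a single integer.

L0: [98, 39, 92, 33, 47, 92, 57, 3, 36, 71, 91]
L1: h(98,39)=(98*31+39)%997=86 h(92,33)=(92*31+33)%997=891 h(47,92)=(47*31+92)%997=552 h(57,3)=(57*31+3)%997=773 h(36,71)=(36*31+71)%997=190 h(91,91)=(91*31+91)%997=918 -> [86, 891, 552, 773, 190, 918]
L2: h(86,891)=(86*31+891)%997=566 h(552,773)=(552*31+773)%997=936 h(190,918)=(190*31+918)%997=826 -> [566, 936, 826]
L3: h(566,936)=(566*31+936)%997=536 h(826,826)=(826*31+826)%997=510 -> [536, 510]
L4: h(536,510)=(536*31+510)%997=177 -> [177]

Answer: 177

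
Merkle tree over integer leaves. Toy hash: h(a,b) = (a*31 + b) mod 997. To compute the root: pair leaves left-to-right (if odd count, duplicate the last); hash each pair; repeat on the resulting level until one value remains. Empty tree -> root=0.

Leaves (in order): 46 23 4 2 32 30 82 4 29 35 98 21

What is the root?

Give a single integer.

Answer: 259

Derivation:
L0: [46, 23, 4, 2, 32, 30, 82, 4, 29, 35, 98, 21]
L1: h(46,23)=(46*31+23)%997=452 h(4,2)=(4*31+2)%997=126 h(32,30)=(32*31+30)%997=25 h(82,4)=(82*31+4)%997=552 h(29,35)=(29*31+35)%997=934 h(98,21)=(98*31+21)%997=68 -> [452, 126, 25, 552, 934, 68]
L2: h(452,126)=(452*31+126)%997=180 h(25,552)=(25*31+552)%997=330 h(934,68)=(934*31+68)%997=109 -> [180, 330, 109]
L3: h(180,330)=(180*31+330)%997=925 h(109,109)=(109*31+109)%997=497 -> [925, 497]
L4: h(925,497)=(925*31+497)%997=259 -> [259]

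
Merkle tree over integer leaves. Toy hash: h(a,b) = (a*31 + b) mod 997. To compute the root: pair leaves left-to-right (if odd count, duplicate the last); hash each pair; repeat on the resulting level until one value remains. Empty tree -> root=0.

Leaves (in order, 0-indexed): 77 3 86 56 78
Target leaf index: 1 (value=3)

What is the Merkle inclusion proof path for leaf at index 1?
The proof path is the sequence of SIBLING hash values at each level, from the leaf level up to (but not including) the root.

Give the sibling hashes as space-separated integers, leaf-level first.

L0 (leaves): [77, 3, 86, 56, 78], target index=1
L1: h(77,3)=(77*31+3)%997=396 [pair 0] h(86,56)=(86*31+56)%997=728 [pair 1] h(78,78)=(78*31+78)%997=502 [pair 2] -> [396, 728, 502]
  Sibling for proof at L0: 77
L2: h(396,728)=(396*31+728)%997=43 [pair 0] h(502,502)=(502*31+502)%997=112 [pair 1] -> [43, 112]
  Sibling for proof at L1: 728
L3: h(43,112)=(43*31+112)%997=448 [pair 0] -> [448]
  Sibling for proof at L2: 112
Root: 448
Proof path (sibling hashes from leaf to root): [77, 728, 112]

Answer: 77 728 112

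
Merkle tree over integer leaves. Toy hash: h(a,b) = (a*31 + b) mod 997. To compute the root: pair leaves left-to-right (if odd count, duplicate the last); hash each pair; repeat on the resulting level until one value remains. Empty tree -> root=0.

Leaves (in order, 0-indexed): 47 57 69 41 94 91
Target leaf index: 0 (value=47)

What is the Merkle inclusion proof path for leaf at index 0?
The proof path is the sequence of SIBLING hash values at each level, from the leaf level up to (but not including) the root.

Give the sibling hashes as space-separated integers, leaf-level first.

Answer: 57 186 448

Derivation:
L0 (leaves): [47, 57, 69, 41, 94, 91], target index=0
L1: h(47,57)=(47*31+57)%997=517 [pair 0] h(69,41)=(69*31+41)%997=186 [pair 1] h(94,91)=(94*31+91)%997=14 [pair 2] -> [517, 186, 14]
  Sibling for proof at L0: 57
L2: h(517,186)=(517*31+186)%997=261 [pair 0] h(14,14)=(14*31+14)%997=448 [pair 1] -> [261, 448]
  Sibling for proof at L1: 186
L3: h(261,448)=(261*31+448)%997=563 [pair 0] -> [563]
  Sibling for proof at L2: 448
Root: 563
Proof path (sibling hashes from leaf to root): [57, 186, 448]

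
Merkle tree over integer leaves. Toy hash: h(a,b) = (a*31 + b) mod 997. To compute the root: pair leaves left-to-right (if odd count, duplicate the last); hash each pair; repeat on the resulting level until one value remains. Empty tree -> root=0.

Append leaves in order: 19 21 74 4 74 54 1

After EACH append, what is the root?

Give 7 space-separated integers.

After append 19 (leaves=[19]):
  L0: [19]
  root=19
After append 21 (leaves=[19, 21]):
  L0: [19, 21]
  L1: h(19,21)=(19*31+21)%997=610 -> [610]
  root=610
After append 74 (leaves=[19, 21, 74]):
  L0: [19, 21, 74]
  L1: h(19,21)=(19*31+21)%997=610 h(74,74)=(74*31+74)%997=374 -> [610, 374]
  L2: h(610,374)=(610*31+374)%997=341 -> [341]
  root=341
After append 4 (leaves=[19, 21, 74, 4]):
  L0: [19, 21, 74, 4]
  L1: h(19,21)=(19*31+21)%997=610 h(74,4)=(74*31+4)%997=304 -> [610, 304]
  L2: h(610,304)=(610*31+304)%997=271 -> [271]
  root=271
After append 74 (leaves=[19, 21, 74, 4, 74]):
  L0: [19, 21, 74, 4, 74]
  L1: h(19,21)=(19*31+21)%997=610 h(74,4)=(74*31+4)%997=304 h(74,74)=(74*31+74)%997=374 -> [610, 304, 374]
  L2: h(610,304)=(610*31+304)%997=271 h(374,374)=(374*31+374)%997=4 -> [271, 4]
  L3: h(271,4)=(271*31+4)%997=429 -> [429]
  root=429
After append 54 (leaves=[19, 21, 74, 4, 74, 54]):
  L0: [19, 21, 74, 4, 74, 54]
  L1: h(19,21)=(19*31+21)%997=610 h(74,4)=(74*31+4)%997=304 h(74,54)=(74*31+54)%997=354 -> [610, 304, 354]
  L2: h(610,304)=(610*31+304)%997=271 h(354,354)=(354*31+354)%997=361 -> [271, 361]
  L3: h(271,361)=(271*31+361)%997=786 -> [786]
  root=786
After append 1 (leaves=[19, 21, 74, 4, 74, 54, 1]):
  L0: [19, 21, 74, 4, 74, 54, 1]
  L1: h(19,21)=(19*31+21)%997=610 h(74,4)=(74*31+4)%997=304 h(74,54)=(74*31+54)%997=354 h(1,1)=(1*31+1)%997=32 -> [610, 304, 354, 32]
  L2: h(610,304)=(610*31+304)%997=271 h(354,32)=(354*31+32)%997=39 -> [271, 39]
  L3: h(271,39)=(271*31+39)%997=464 -> [464]
  root=464

Answer: 19 610 341 271 429 786 464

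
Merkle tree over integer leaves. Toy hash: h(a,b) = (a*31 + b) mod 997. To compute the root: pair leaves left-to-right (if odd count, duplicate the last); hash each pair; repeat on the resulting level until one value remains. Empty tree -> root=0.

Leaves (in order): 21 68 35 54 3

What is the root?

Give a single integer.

L0: [21, 68, 35, 54, 3]
L1: h(21,68)=(21*31+68)%997=719 h(35,54)=(35*31+54)%997=142 h(3,3)=(3*31+3)%997=96 -> [719, 142, 96]
L2: h(719,142)=(719*31+142)%997=497 h(96,96)=(96*31+96)%997=81 -> [497, 81]
L3: h(497,81)=(497*31+81)%997=533 -> [533]

Answer: 533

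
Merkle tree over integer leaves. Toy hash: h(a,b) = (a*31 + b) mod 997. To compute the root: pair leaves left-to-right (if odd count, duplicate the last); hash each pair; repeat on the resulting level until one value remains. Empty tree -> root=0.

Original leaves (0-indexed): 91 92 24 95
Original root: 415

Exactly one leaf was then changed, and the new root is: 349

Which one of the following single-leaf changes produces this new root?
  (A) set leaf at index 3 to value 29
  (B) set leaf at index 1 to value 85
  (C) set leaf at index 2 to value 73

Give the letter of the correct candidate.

Original leaves: [91, 92, 24, 95]
Target new root: 349
Try each candidate change and compute the resulting root:
Candidate A: set leaf[3] = 29 -> leaves = [91, 92, 24, 29]
  L0: [91, 92, 24, 29]
  L1: h(91,92)=(91*31+92)%997=919 h(24,29)=(24*31+29)%997=773 -> [919, 773]
  L2: h(919,773)=(919*31+773)%997=349 -> [349]
  root = 349 == target 349  ** MATCH **
Candidate B: set leaf[1] = 85 -> leaves = [91, 85, 24, 95]
  L0: [91, 85, 24, 95]
  L1: h(91,85)=(91*31+85)%997=912 h(24,95)=(24*31+95)%997=839 -> [912, 839]
  L2: h(912,839)=(912*31+839)%997=198 -> [198]
  root = 198 != target 349
Candidate C: set leaf[2] = 73 -> leaves = [91, 92, 73, 95]
  L0: [91, 92, 73, 95]
  L1: h(91,92)=(91*31+92)%997=919 h(73,95)=(73*31+95)%997=364 -> [919, 364]
  L2: h(919,364)=(919*31+364)%997=937 -> [937]
  root = 937 != target 349
Candidate A produces the target root.

Answer: A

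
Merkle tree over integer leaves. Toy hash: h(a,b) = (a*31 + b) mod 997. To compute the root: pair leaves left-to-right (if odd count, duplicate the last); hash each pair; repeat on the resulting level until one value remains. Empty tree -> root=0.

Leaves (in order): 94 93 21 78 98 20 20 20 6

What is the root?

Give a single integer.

L0: [94, 93, 21, 78, 98, 20, 20, 20, 6]
L1: h(94,93)=(94*31+93)%997=16 h(21,78)=(21*31+78)%997=729 h(98,20)=(98*31+20)%997=67 h(20,20)=(20*31+20)%997=640 h(6,6)=(6*31+6)%997=192 -> [16, 729, 67, 640, 192]
L2: h(16,729)=(16*31+729)%997=228 h(67,640)=(67*31+640)%997=723 h(192,192)=(192*31+192)%997=162 -> [228, 723, 162]
L3: h(228,723)=(228*31+723)%997=812 h(162,162)=(162*31+162)%997=199 -> [812, 199]
L4: h(812,199)=(812*31+199)%997=446 -> [446]

Answer: 446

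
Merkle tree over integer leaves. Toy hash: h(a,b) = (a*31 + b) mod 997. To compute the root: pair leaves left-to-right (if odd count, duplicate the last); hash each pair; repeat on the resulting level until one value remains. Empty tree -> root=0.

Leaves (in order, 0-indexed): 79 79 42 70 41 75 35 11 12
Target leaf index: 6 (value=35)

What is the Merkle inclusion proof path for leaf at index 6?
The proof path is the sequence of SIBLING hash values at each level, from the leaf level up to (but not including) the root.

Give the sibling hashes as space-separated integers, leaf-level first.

Answer: 11 349 977 398

Derivation:
L0 (leaves): [79, 79, 42, 70, 41, 75, 35, 11, 12], target index=6
L1: h(79,79)=(79*31+79)%997=534 [pair 0] h(42,70)=(42*31+70)%997=375 [pair 1] h(41,75)=(41*31+75)%997=349 [pair 2] h(35,11)=(35*31+11)%997=99 [pair 3] h(12,12)=(12*31+12)%997=384 [pair 4] -> [534, 375, 349, 99, 384]
  Sibling for proof at L0: 11
L2: h(534,375)=(534*31+375)%997=977 [pair 0] h(349,99)=(349*31+99)%997=948 [pair 1] h(384,384)=(384*31+384)%997=324 [pair 2] -> [977, 948, 324]
  Sibling for proof at L1: 349
L3: h(977,948)=(977*31+948)%997=328 [pair 0] h(324,324)=(324*31+324)%997=398 [pair 1] -> [328, 398]
  Sibling for proof at L2: 977
L4: h(328,398)=(328*31+398)%997=596 [pair 0] -> [596]
  Sibling for proof at L3: 398
Root: 596
Proof path (sibling hashes from leaf to root): [11, 349, 977, 398]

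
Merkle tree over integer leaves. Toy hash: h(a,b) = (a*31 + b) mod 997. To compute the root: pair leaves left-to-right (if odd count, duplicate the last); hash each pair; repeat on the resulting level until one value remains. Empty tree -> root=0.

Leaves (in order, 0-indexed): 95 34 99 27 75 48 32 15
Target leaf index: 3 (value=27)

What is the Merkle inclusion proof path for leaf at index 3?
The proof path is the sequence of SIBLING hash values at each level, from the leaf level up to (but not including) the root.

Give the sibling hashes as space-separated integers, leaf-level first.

Answer: 99 985 792

Derivation:
L0 (leaves): [95, 34, 99, 27, 75, 48, 32, 15], target index=3
L1: h(95,34)=(95*31+34)%997=985 [pair 0] h(99,27)=(99*31+27)%997=105 [pair 1] h(75,48)=(75*31+48)%997=379 [pair 2] h(32,15)=(32*31+15)%997=10 [pair 3] -> [985, 105, 379, 10]
  Sibling for proof at L0: 99
L2: h(985,105)=(985*31+105)%997=730 [pair 0] h(379,10)=(379*31+10)%997=792 [pair 1] -> [730, 792]
  Sibling for proof at L1: 985
L3: h(730,792)=(730*31+792)%997=491 [pair 0] -> [491]
  Sibling for proof at L2: 792
Root: 491
Proof path (sibling hashes from leaf to root): [99, 985, 792]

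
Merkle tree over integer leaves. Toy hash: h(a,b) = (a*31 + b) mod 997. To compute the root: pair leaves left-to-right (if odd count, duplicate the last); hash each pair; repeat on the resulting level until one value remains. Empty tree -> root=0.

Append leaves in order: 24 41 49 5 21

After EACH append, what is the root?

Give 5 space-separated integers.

Answer: 24 785 978 934 608

Derivation:
After append 24 (leaves=[24]):
  L0: [24]
  root=24
After append 41 (leaves=[24, 41]):
  L0: [24, 41]
  L1: h(24,41)=(24*31+41)%997=785 -> [785]
  root=785
After append 49 (leaves=[24, 41, 49]):
  L0: [24, 41, 49]
  L1: h(24,41)=(24*31+41)%997=785 h(49,49)=(49*31+49)%997=571 -> [785, 571]
  L2: h(785,571)=(785*31+571)%997=978 -> [978]
  root=978
After append 5 (leaves=[24, 41, 49, 5]):
  L0: [24, 41, 49, 5]
  L1: h(24,41)=(24*31+41)%997=785 h(49,5)=(49*31+5)%997=527 -> [785, 527]
  L2: h(785,527)=(785*31+527)%997=934 -> [934]
  root=934
After append 21 (leaves=[24, 41, 49, 5, 21]):
  L0: [24, 41, 49, 5, 21]
  L1: h(24,41)=(24*31+41)%997=785 h(49,5)=(49*31+5)%997=527 h(21,21)=(21*31+21)%997=672 -> [785, 527, 672]
  L2: h(785,527)=(785*31+527)%997=934 h(672,672)=(672*31+672)%997=567 -> [934, 567]
  L3: h(934,567)=(934*31+567)%997=608 -> [608]
  root=608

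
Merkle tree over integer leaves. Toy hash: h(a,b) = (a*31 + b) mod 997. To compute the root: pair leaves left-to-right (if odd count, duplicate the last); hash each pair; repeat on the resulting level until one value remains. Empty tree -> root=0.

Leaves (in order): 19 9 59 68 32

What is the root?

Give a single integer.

Answer: 257

Derivation:
L0: [19, 9, 59, 68, 32]
L1: h(19,9)=(19*31+9)%997=598 h(59,68)=(59*31+68)%997=900 h(32,32)=(32*31+32)%997=27 -> [598, 900, 27]
L2: h(598,900)=(598*31+900)%997=495 h(27,27)=(27*31+27)%997=864 -> [495, 864]
L3: h(495,864)=(495*31+864)%997=257 -> [257]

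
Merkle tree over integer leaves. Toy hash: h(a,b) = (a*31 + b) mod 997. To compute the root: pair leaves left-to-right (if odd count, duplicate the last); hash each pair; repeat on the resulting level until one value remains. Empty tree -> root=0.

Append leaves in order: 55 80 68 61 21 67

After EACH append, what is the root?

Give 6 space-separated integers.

After append 55 (leaves=[55]):
  L0: [55]
  root=55
After append 80 (leaves=[55, 80]):
  L0: [55, 80]
  L1: h(55,80)=(55*31+80)%997=788 -> [788]
  root=788
After append 68 (leaves=[55, 80, 68]):
  L0: [55, 80, 68]
  L1: h(55,80)=(55*31+80)%997=788 h(68,68)=(68*31+68)%997=182 -> [788, 182]
  L2: h(788,182)=(788*31+182)%997=682 -> [682]
  root=682
After append 61 (leaves=[55, 80, 68, 61]):
  L0: [55, 80, 68, 61]
  L1: h(55,80)=(55*31+80)%997=788 h(68,61)=(68*31+61)%997=175 -> [788, 175]
  L2: h(788,175)=(788*31+175)%997=675 -> [675]
  root=675
After append 21 (leaves=[55, 80, 68, 61, 21]):
  L0: [55, 80, 68, 61, 21]
  L1: h(55,80)=(55*31+80)%997=788 h(68,61)=(68*31+61)%997=175 h(21,21)=(21*31+21)%997=672 -> [788, 175, 672]
  L2: h(788,175)=(788*31+175)%997=675 h(672,672)=(672*31+672)%997=567 -> [675, 567]
  L3: h(675,567)=(675*31+567)%997=555 -> [555]
  root=555
After append 67 (leaves=[55, 80, 68, 61, 21, 67]):
  L0: [55, 80, 68, 61, 21, 67]
  L1: h(55,80)=(55*31+80)%997=788 h(68,61)=(68*31+61)%997=175 h(21,67)=(21*31+67)%997=718 -> [788, 175, 718]
  L2: h(788,175)=(788*31+175)%997=675 h(718,718)=(718*31+718)%997=45 -> [675, 45]
  L3: h(675,45)=(675*31+45)%997=33 -> [33]
  root=33

Answer: 55 788 682 675 555 33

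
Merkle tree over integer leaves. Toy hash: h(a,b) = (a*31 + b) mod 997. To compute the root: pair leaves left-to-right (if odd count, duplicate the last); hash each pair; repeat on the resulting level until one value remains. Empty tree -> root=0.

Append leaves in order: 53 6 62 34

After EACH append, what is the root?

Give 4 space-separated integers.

Answer: 53 652 262 234

Derivation:
After append 53 (leaves=[53]):
  L0: [53]
  root=53
After append 6 (leaves=[53, 6]):
  L0: [53, 6]
  L1: h(53,6)=(53*31+6)%997=652 -> [652]
  root=652
After append 62 (leaves=[53, 6, 62]):
  L0: [53, 6, 62]
  L1: h(53,6)=(53*31+6)%997=652 h(62,62)=(62*31+62)%997=987 -> [652, 987]
  L2: h(652,987)=(652*31+987)%997=262 -> [262]
  root=262
After append 34 (leaves=[53, 6, 62, 34]):
  L0: [53, 6, 62, 34]
  L1: h(53,6)=(53*31+6)%997=652 h(62,34)=(62*31+34)%997=959 -> [652, 959]
  L2: h(652,959)=(652*31+959)%997=234 -> [234]
  root=234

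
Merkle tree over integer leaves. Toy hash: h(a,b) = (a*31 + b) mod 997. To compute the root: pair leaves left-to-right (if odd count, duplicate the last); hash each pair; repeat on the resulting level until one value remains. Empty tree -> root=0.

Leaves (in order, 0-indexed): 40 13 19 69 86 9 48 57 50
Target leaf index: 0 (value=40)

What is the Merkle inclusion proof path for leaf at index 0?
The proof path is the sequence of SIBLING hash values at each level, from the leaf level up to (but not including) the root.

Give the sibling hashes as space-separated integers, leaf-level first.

Answer: 13 658 722 329

Derivation:
L0 (leaves): [40, 13, 19, 69, 86, 9, 48, 57, 50], target index=0
L1: h(40,13)=(40*31+13)%997=256 [pair 0] h(19,69)=(19*31+69)%997=658 [pair 1] h(86,9)=(86*31+9)%997=681 [pair 2] h(48,57)=(48*31+57)%997=548 [pair 3] h(50,50)=(50*31+50)%997=603 [pair 4] -> [256, 658, 681, 548, 603]
  Sibling for proof at L0: 13
L2: h(256,658)=(256*31+658)%997=618 [pair 0] h(681,548)=(681*31+548)%997=722 [pair 1] h(603,603)=(603*31+603)%997=353 [pair 2] -> [618, 722, 353]
  Sibling for proof at L1: 658
L3: h(618,722)=(618*31+722)%997=937 [pair 0] h(353,353)=(353*31+353)%997=329 [pair 1] -> [937, 329]
  Sibling for proof at L2: 722
L4: h(937,329)=(937*31+329)%997=463 [pair 0] -> [463]
  Sibling for proof at L3: 329
Root: 463
Proof path (sibling hashes from leaf to root): [13, 658, 722, 329]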